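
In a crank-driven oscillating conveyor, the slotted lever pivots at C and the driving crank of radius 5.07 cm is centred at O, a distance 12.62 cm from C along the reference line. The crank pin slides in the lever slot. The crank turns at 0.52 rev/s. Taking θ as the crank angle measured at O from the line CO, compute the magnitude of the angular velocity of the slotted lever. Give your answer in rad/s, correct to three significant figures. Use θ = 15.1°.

ω = 3.267 rad/s (from 0.52 rev/s).
Crank pin A relative to C: A = (d + r cosθ, r sinθ); lever angle φ = atan2(r sinθ, d + r cosθ).
Differentiating tanφ: φ̇ = rω(d cosθ + r)/(d² + r² + 2dr cosθ).
d² + r² + 2dr cosθ = |CA|² = 0.0308518 m²;  d cosθ + r = +0.17254 m.
|ω_lever| = |0.0507·3.267·+0.17254| / 0.0308518 = 0.92642 rad/s.

0.926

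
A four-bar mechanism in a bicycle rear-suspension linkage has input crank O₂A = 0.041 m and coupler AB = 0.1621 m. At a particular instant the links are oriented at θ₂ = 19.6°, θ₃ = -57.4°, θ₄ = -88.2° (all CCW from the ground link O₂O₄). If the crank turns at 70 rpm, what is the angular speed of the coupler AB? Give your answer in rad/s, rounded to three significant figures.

ω₂ = 7.33 rad/s (from 70 rpm).
Differentiating the loop-closure r₂e^{iθ₂}+r₃e^{iθ₃}=r₁+r₄e^{iθ₄} gives r₂ω₂e^{iθ₂}+r₃ω₃e^{iθ₃}=r₄ω₄e^{iθ₄}.
Eliminating the other unknown: ω₃ = r₂ω₂ sin(θ₄−θ₂) / [r₃ sin(θ₃−θ₄)].
Numerator sine = -0.95213; denominator sine = +0.51204.
Result = 0.041·7.33·(-0.95213) / (0.1621·(+0.51204)) = -3.4476 rad/s; magnitude 3.4476 rad/s.

3.45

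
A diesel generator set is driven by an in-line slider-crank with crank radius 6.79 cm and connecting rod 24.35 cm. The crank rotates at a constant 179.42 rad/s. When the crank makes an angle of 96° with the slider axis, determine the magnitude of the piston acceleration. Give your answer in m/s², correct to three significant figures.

848

ω = 179.4 rad/s
x(θ) = r cosθ + √(L² − r² sin²θ); with ω constant, a = ω²·d²x/dθ².
d²x/dθ² = −r cosθ − r²(cos2θ)/√u − r⁴ sin²2θ/(4u^{3/2}),  u = L² − r² sin²θ = 0.0547322 m².
Substituting r = 0.0679 m, L = 0.2435 m, θ = 96°: d²x/dθ² = +0.026356 m.
a = ω²·d²x/dθ² = (179.4)²·(+0.026356) = +848.43 m/s²;  |a| = 848.43 m/s².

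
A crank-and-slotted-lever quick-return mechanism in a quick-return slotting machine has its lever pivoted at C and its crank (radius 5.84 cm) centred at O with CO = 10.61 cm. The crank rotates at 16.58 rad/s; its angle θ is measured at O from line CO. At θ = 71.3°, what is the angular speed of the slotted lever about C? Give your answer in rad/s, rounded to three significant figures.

ω = 16.58 rad/s
Crank pin A relative to C: A = (d + r cosθ, r sinθ); lever angle φ = atan2(r sinθ, d + r cosθ).
Differentiating tanφ: φ̇ = rω(d cosθ + r)/(d² + r² + 2dr cosθ).
d² + r² + 2dr cosθ = |CA|² = 0.018641 m²;  d cosθ + r = +0.092417 m.
|ω_lever| = |0.0584·16.58·+0.092417| / 0.018641 = 4.8004 rad/s.

4.80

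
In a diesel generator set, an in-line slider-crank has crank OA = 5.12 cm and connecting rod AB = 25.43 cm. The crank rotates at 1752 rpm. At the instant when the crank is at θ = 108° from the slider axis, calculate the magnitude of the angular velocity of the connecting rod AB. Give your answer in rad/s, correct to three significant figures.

ω = 183.5 rad/s (converted from 1752 rpm).
The rod makes angle φ with the slider axis where L sinφ = r sinθ; differentiating, L cosφ·φ̇ = r ω cosθ.
L cosφ = √(L² − r² sin²θ) = 0.24959 m.
|ω_rod| = r ω |cosθ| / √(L² − r² sin²θ) = 0.0512·183.5·0.30902/0.24959 = 11.63 rad/s.

11.6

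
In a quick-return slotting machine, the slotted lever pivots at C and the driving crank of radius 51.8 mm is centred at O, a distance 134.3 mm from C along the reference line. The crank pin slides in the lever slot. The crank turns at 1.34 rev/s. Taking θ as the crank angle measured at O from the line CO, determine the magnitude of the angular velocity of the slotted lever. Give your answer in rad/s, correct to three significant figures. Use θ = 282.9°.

ω = 8.419 rad/s (from 1.34 rev/s).
Crank pin A relative to C: A = (d + r cosθ, r sinθ); lever angle φ = atan2(r sinθ, d + r cosθ).
Differentiating tanφ: φ̇ = rω(d cosθ + r)/(d² + r² + 2dr cosθ).
d² + r² + 2dr cosθ = |CA|² = 0.0238259 m²;  d cosθ + r = +0.081782 m.
|ω_lever| = |0.0518·8.419·+0.081782| / 0.0238259 = 1.497 rad/s.

1.50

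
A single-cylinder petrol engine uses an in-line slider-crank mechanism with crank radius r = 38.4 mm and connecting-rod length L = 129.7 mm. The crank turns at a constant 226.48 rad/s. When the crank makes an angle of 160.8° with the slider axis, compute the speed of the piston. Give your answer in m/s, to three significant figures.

2.06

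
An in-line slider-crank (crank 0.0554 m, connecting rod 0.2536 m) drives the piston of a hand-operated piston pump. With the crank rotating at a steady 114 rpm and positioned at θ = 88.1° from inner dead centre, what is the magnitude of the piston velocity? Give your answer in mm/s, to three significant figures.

666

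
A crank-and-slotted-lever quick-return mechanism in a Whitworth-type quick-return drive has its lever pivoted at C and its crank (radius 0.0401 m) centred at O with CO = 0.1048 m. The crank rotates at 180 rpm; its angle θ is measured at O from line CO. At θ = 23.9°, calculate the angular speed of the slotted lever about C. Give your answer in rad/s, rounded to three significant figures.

ω = 18.85 rad/s (from 180 rpm).
Crank pin A relative to C: A = (d + r cosθ, r sinθ); lever angle φ = atan2(r sinθ, d + r cosθ).
Differentiating tanφ: φ̇ = rω(d cosθ + r)/(d² + r² + 2dr cosθ).
d² + r² + 2dr cosθ = |CA|² = 0.0202753 m²;  d cosθ + r = +0.13591 m.
|ω_lever| = |0.0401·18.85·+0.13591| / 0.0202753 = 5.0669 rad/s.

5.07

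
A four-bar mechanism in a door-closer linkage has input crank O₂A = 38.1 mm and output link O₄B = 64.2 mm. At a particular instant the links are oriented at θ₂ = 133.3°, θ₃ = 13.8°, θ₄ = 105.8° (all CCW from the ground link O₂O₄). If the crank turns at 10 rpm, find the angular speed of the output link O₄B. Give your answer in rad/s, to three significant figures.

0.541

ω₂ = 1.047 rad/s (from 10 rpm).
Differentiating the loop-closure r₂e^{iθ₂}+r₃e^{iθ₃}=r₁+r₄e^{iθ₄} gives r₂ω₂e^{iθ₂}+r₃ω₃e^{iθ₃}=r₄ω₄e^{iθ₄}.
Eliminating the other unknown: ω₄ = r₂ω₂ sin(θ₂−θ₃) / [r₄ sin(θ₄−θ₃)].
Numerator sine = +0.87036; denominator sine = +0.99939.
Result = 0.0381·1.047·(+0.87036) / (0.0642·(+0.99939)) = +0.54123 rad/s; magnitude 0.54123 rad/s.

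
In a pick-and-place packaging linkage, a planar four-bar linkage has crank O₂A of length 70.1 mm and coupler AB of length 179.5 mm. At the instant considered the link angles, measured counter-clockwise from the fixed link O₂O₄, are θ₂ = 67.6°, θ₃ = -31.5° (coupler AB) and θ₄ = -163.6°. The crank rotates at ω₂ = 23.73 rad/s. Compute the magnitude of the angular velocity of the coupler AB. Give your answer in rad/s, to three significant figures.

ω₂ = 23.73 rad/s
Differentiating the loop-closure r₂e^{iθ₂}+r₃e^{iθ₃}=r₁+r₄e^{iθ₄} gives r₂ω₂e^{iθ₂}+r₃ω₃e^{iθ₃}=r₄ω₄e^{iθ₄}.
Eliminating the other unknown: ω₃ = r₂ω₂ sin(θ₄−θ₂) / [r₃ sin(θ₃−θ₄)].
Numerator sine = +0.77934; denominator sine = +0.74198.
Result = 0.0701·23.73·(+0.77934) / (0.1795·(+0.74198)) = +9.7339 rad/s; magnitude 9.7339 rad/s.

9.73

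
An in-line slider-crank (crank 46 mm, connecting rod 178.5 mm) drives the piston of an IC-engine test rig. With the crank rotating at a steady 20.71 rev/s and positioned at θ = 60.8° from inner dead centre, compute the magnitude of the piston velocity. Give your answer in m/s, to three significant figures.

ω = 2π·20.7 = 130.1 rad/s
For an in-line slider-crank, x = r cosθ + √(L² − r² sin²θ), so v = −rω sinθ·[1 + r cosθ/√(L² − r² sin²θ)].
With r = 0.046 m, L = 0.1785 m, θ = 60.8°: √(L² − r² sin²θ) = 0.17392 m.
v = −0.046·130.1·0.87292·[1 + 0.046·0.48786/0.17392] = -5.8993 m/s.
|v| = 5.8993 m/s.

5.90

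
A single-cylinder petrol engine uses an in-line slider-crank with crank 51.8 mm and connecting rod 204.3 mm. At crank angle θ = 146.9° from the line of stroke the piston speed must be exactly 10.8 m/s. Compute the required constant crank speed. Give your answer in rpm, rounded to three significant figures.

For an in-line slider-crank, |v_piston| = rω|sinθ|·[1 + r cosθ/√(L² − r² sin²θ)].
With r = 0.0518 m, L = 0.2043 m, θ = 146.9°: the bracketed kinematic factor |dx/dθ| = 0.022221 m.
ω = v/|dx/dθ| = 10.8/0.022221 = 486.02 rad/s.
N = 60ω/(2π) = 4641.2 rpm.

4640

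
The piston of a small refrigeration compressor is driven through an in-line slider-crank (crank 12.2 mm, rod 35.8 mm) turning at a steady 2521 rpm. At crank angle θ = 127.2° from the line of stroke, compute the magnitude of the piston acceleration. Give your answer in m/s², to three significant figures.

586

ω = 2π·2521/60 = 264 rad/s
x(θ) = r cosθ + √(L² − r² sin²θ); with ω constant, a = ω²·d²x/dθ².
d²x/dθ² = −r cosθ − r²(cos2θ)/√u − r⁴ sin²2θ/(4u^{3/2}),  u = L² − r² sin²θ = 0.00118721 m².
Substituting r = 0.0122 m, L = 0.0358 m, θ = 127.2°: d²x/dθ² = +0.0084122 m.
a = ω²·d²x/dθ² = (264)²·(+0.0084122) = +586.29 m/s²;  |a| = 586.29 m/s².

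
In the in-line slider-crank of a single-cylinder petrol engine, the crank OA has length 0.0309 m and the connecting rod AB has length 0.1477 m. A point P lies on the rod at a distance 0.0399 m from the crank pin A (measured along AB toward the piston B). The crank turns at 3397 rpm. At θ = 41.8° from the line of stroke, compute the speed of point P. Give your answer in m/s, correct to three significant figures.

ω = 355.7 rad/s.  Crank-pin speed |V_A| = rω = 10.992 m/s, perpendicular to OA.
Rod angle: sinφ = −(r/L) sinθ ⇒ φ = -8.016°; ω_rod = −rω cosθ/√(L²−r²sin²θ) = -56.027 rad/s.
V_P = V_A + ω_rod × AP, with AP = 0.0399 m along the rod.
Components: V_Px = −rω sinθ − a·ω_rod·sinφ = -7.6384 m/s;  V_Py = rω cosθ + a·ω_rod·cosφ = +5.9807 m/s.
|V_P| = √(V_Px² + V_Py²) = 9.7012 m/s.

9.70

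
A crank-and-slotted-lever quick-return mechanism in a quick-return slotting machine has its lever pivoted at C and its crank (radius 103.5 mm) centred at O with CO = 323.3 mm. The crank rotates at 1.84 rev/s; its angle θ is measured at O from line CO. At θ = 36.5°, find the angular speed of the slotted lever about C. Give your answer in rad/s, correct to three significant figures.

ω = 11.56 rad/s (from 1.84 rev/s).
Crank pin A relative to C: A = (d + r cosθ, r sinθ); lever angle φ = atan2(r sinθ, d + r cosθ).
Differentiating tanφ: φ̇ = rω(d cosθ + r)/(d² + r² + 2dr cosθ).
d² + r² + 2dr cosθ = |CA|² = 0.169032 m²;  d cosθ + r = +0.36339 m.
|ω_lever| = |0.1035·11.56·+0.36339| / 0.169032 = 2.5724 rad/s.

2.57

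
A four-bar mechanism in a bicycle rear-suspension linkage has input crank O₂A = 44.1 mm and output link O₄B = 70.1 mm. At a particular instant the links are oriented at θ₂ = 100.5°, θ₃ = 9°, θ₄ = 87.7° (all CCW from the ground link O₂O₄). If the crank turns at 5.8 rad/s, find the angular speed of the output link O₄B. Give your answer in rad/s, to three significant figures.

3.72

ω₂ = 5.8 rad/s
Differentiating the loop-closure r₂e^{iθ₂}+r₃e^{iθ₃}=r₁+r₄e^{iθ₄} gives r₂ω₂e^{iθ₂}+r₃ω₃e^{iθ₃}=r₄ω₄e^{iθ₄}.
Eliminating the other unknown: ω₄ = r₂ω₂ sin(θ₂−θ₃) / [r₄ sin(θ₄−θ₃)].
Numerator sine = +0.99966; denominator sine = +0.98061.
Result = 0.0441·5.8·(+0.99966) / (0.0701·(+0.98061)) = +3.7196 rad/s; magnitude 3.7196 rad/s.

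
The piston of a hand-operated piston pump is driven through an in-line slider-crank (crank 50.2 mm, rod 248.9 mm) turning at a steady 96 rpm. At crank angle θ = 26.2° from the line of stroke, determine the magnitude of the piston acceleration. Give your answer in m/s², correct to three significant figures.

ω = 2π·96/60 = 10.05 rad/s
x(θ) = r cosθ + √(L² − r² sin²θ); with ω constant, a = ω²·d²x/dθ².
d²x/dθ² = −r cosθ − r²(cos2θ)/√u − r⁴ sin²2θ/(4u^{3/2}),  u = L² − r² sin²θ = 0.06146 m².
Substituting r = 0.0502 m, L = 0.2489 m, θ = 26.2°: d²x/dθ² = -0.05131 m.
a = ω²·d²x/dθ² = (10.05)²·(-0.05131) = -5.1856 m/s²;  |a| = 5.1856 m/s².

5.19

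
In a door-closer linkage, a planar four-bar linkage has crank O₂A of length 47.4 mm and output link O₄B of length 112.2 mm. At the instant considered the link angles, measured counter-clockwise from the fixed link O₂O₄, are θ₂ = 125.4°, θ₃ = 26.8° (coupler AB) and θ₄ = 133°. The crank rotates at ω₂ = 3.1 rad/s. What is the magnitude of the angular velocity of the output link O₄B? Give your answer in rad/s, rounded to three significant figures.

ω₂ = 3.1 rad/s
Differentiating the loop-closure r₂e^{iθ₂}+r₃e^{iθ₃}=r₁+r₄e^{iθ₄} gives r₂ω₂e^{iθ₂}+r₃ω₃e^{iθ₃}=r₄ω₄e^{iθ₄}.
Eliminating the other unknown: ω₄ = r₂ω₂ sin(θ₂−θ₃) / [r₄ sin(θ₄−θ₃)].
Numerator sine = +0.98876; denominator sine = +0.96029.
Result = 0.0474·3.1·(+0.98876) / (0.1122·(+0.96029)) = +1.3484 rad/s; magnitude 1.3484 rad/s.

1.35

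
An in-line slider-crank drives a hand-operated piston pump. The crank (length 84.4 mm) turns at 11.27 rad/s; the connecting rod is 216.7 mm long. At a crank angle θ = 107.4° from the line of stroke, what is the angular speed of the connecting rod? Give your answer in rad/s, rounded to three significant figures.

1.41

ω = 11.27 rad/s
The rod makes angle φ with the slider axis where L sinφ = r sinθ; differentiating, L cosφ·φ̇ = r ω cosθ.
L cosφ = √(L² − r² sin²θ) = 0.20118 m.
|ω_rod| = r ω |cosθ| / √(L² − r² sin²θ) = 0.0844·11.27·0.29904/0.20118 = 1.4139 rad/s.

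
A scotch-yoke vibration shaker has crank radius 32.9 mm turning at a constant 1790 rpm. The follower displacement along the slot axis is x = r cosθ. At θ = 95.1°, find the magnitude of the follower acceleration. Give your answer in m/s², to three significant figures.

103

ω = 187.4 rad/s (from 1790 rpm).
x = r cosθ ⇒ ẍ = −rω² cosθ (ω constant).
|a| = rω²|cosθ| = 0.0329·(187.4)²·|cos 95.1°| = 102.76 m/s².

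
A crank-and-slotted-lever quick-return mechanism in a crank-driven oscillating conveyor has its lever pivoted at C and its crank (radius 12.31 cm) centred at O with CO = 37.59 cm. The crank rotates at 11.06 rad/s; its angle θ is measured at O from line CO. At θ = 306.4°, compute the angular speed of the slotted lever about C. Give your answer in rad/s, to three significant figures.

2.23

ω = 11.06 rad/s
Crank pin A relative to C: A = (d + r cosθ, r sinθ); lever angle φ = atan2(r sinθ, d + r cosθ).
Differentiating tanφ: φ̇ = rω(d cosθ + r)/(d² + r² + 2dr cosθ).
d² + r² + 2dr cosθ = |CA|² = 0.211373 m²;  d cosθ + r = +0.34617 m.
|ω_lever| = |0.1231·11.06·+0.34617| / 0.211373 = 2.2297 rad/s.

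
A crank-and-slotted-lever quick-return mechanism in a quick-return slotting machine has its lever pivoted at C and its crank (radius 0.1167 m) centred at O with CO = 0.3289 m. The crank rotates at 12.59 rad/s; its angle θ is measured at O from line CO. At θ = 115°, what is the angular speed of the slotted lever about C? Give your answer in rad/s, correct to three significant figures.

0.367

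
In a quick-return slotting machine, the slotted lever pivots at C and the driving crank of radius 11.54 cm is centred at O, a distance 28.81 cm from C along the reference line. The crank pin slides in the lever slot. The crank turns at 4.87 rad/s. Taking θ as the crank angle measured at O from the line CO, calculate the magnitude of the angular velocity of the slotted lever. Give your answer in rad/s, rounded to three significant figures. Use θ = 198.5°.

2.67

ω = 4.87 rad/s
Crank pin A relative to C: A = (d + r cosθ, r sinθ); lever angle φ = atan2(r sinθ, d + r cosθ).
Differentiating tanφ: φ̇ = rω(d cosθ + r)/(d² + r² + 2dr cosθ).
d² + r² + 2dr cosθ = |CA|² = 0.0332614 m²;  d cosθ + r = -0.15781 m.
|ω_lever| = |0.1154·4.87·-0.15781| / 0.0332614 = 2.6665 rad/s.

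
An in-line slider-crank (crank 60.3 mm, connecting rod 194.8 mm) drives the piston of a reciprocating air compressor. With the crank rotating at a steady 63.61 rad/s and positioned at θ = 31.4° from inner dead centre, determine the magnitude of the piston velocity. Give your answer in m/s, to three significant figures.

ω = 63.61 rad/s
For an in-line slider-crank, x = r cosθ + √(L² − r² sin²θ), so v = −rω sinθ·[1 + r cosθ/√(L² − r² sin²θ)].
With r = 0.0603 m, L = 0.1948 m, θ = 31.4°: √(L² − r² sin²θ) = 0.19225 m.
v = −0.0603·63.61·0.52101·[1 + 0.0603·0.85355/0.19225] = -2.5334 m/s.
|v| = 2.5334 m/s.

2.53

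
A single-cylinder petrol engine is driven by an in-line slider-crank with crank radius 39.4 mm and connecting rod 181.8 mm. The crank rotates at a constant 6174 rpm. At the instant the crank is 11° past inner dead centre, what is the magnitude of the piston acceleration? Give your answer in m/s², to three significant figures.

19500

ω = 2π·6174/60 = 646.5 rad/s
x(θ) = r cosθ + √(L² − r² sin²θ); with ω constant, a = ω²·d²x/dθ².
d²x/dθ² = −r cosθ − r²(cos2θ)/√u − r⁴ sin²2θ/(4u^{3/2}),  u = L² − r² sin²θ = 0.0329947 m².
Substituting r = 0.0394 m, L = 0.1818 m, θ = 11°: d²x/dθ² = -0.046614 m.
a = ω²·d²x/dθ² = (646.5)²·(-0.046614) = -19485 m/s²;  |a| = 19485 m/s².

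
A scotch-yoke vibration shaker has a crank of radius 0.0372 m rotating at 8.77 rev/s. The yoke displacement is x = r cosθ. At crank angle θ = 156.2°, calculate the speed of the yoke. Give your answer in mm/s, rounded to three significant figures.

ω = 55.1 rad/s (from 8.77 rev/s).
x = r cosθ ⇒ ẋ = −rω sinθ.
|v| = rω|sinθ| = 0.0372·55.1·|sin 156.2°| = 0.82721 m/s = 827.21 mm/s.

827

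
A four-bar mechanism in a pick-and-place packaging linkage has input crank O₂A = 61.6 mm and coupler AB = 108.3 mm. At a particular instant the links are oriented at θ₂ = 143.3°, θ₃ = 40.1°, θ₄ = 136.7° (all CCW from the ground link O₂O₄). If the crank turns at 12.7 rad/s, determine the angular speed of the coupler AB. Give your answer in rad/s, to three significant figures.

0.836

ω₂ = 12.7 rad/s
Differentiating the loop-closure r₂e^{iθ₂}+r₃e^{iθ₃}=r₁+r₄e^{iθ₄} gives r₂ω₂e^{iθ₂}+r₃ω₃e^{iθ₃}=r₄ω₄e^{iθ₄}.
Eliminating the other unknown: ω₃ = r₂ω₂ sin(θ₄−θ₂) / [r₃ sin(θ₃−θ₄)].
Numerator sine = -0.11494; denominator sine = -0.99337.
Result = 0.0616·12.7·(-0.11494) / (0.1083·(-0.99337)) = +0.8358 rad/s; magnitude 0.8358 rad/s.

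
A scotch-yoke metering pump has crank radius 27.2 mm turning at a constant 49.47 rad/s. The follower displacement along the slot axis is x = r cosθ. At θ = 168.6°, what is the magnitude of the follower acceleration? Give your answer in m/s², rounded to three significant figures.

65.3

ω = 49.47 rad/s
x = r cosθ ⇒ ẍ = −rω² cosθ (ω constant).
|a| = rω²|cosθ| = 0.0272·(49.47)²·|cos 168.6°| = 65.253 m/s².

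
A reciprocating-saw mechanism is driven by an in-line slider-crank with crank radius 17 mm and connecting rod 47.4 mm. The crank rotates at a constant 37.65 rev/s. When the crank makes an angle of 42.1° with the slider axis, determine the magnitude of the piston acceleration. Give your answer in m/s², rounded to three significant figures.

753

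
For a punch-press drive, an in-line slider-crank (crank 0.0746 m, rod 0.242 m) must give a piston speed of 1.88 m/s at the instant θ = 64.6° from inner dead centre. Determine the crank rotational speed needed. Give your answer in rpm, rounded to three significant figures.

234

For an in-line slider-crank, |v_piston| = rω|sinθ|·[1 + r cosθ/√(L² − r² sin²θ)].
With r = 0.0746 m, L = 0.242 m, θ = 64.6°: the bracketed kinematic factor |dx/dθ| = 0.076666 m.
ω = v/|dx/dθ| = 1.88/0.076666 = 24.522 rad/s.
N = 60ω/(2π) = 234.17 rpm.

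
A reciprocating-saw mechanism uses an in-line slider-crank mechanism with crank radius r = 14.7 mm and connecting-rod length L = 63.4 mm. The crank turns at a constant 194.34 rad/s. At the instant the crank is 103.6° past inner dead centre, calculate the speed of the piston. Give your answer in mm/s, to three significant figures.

2620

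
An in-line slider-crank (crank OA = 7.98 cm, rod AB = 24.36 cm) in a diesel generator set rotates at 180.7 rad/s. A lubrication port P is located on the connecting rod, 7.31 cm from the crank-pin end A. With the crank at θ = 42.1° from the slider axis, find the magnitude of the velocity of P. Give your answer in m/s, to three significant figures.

12.8

ω = 180.7 rad/s.  Crank-pin speed |V_A| = rω = 14.42 m/s, perpendicular to OA.
Rod angle: sinφ = −(r/L) sinθ ⇒ φ = -12.687°; ω_rod = −rω cosθ/√(L²−r²sin²θ) = -45.02 rad/s.
V_P = V_A + ω_rod × AP, with AP = 0.0731 m along the rod.
Components: V_Px = −rω sinθ − a·ω_rod·sinφ = -10.39 m/s;  V_Py = rω cosθ + a·ω_rod·cosφ = +7.4886 m/s.
|V_P| = √(V_Px² + V_Py²) = 12.808 m/s.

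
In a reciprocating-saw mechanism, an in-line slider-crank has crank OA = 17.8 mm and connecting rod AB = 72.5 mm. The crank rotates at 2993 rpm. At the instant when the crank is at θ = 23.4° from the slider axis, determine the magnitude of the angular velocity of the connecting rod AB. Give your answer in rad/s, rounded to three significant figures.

ω = 313.4 rad/s (converted from 2993 rpm).
The rod makes angle φ with the slider axis where L sinφ = r sinθ; differentiating, L cosφ·φ̇ = r ω cosθ.
L cosφ = √(L² − r² sin²θ) = 0.072155 m.
|ω_rod| = r ω |cosθ| / √(L² − r² sin²θ) = 0.0178·313.4·0.91775/0.072155 = 70.961 rad/s.

71.0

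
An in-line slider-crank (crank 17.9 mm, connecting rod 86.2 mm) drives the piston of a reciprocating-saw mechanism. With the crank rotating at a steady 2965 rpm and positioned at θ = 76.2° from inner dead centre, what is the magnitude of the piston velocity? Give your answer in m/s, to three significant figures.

5.67

ω = 2π·2965/60 = 310.5 rad/s
For an in-line slider-crank, x = r cosθ + √(L² − r² sin²θ), so v = −rω sinθ·[1 + r cosθ/√(L² − r² sin²θ)].
With r = 0.0179 m, L = 0.0862 m, θ = 76.2°: √(L² − r² sin²θ) = 0.084429 m.
v = −0.0179·310.5·0.97113·[1 + 0.0179·0.23853/0.084429] = -5.6704 m/s.
|v| = 5.6704 m/s.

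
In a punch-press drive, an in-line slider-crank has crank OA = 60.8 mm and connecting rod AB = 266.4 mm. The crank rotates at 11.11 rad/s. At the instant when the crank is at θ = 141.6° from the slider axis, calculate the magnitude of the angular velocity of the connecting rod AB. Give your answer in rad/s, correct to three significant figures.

2.01

ω = 11.11 rad/s
The rod makes angle φ with the slider axis where L sinφ = r sinθ; differentiating, L cosφ·φ̇ = r ω cosθ.
L cosφ = √(L² − r² sin²θ) = 0.26371 m.
|ω_rod| = r ω |cosθ| / √(L² − r² sin²θ) = 0.0608·11.11·0.78369/0.26371 = 2.0074 rad/s.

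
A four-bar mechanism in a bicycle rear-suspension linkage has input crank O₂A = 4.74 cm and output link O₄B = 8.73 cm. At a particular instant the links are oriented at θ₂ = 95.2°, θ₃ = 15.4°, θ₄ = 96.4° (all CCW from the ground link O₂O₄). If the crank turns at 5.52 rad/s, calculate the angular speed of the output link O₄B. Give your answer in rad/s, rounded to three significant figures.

2.99

ω₂ = 5.52 rad/s
Differentiating the loop-closure r₂e^{iθ₂}+r₃e^{iθ₃}=r₁+r₄e^{iθ₄} gives r₂ω₂e^{iθ₂}+r₃ω₃e^{iθ₃}=r₄ω₄e^{iθ₄}.
Eliminating the other unknown: ω₄ = r₂ω₂ sin(θ₂−θ₃) / [r₄ sin(θ₄−θ₃)].
Numerator sine = +0.98420; denominator sine = +0.98769.
Result = 0.0474·5.52·(+0.98420) / (0.0873·(+0.98769)) = +2.9865 rad/s; magnitude 2.9865 rad/s.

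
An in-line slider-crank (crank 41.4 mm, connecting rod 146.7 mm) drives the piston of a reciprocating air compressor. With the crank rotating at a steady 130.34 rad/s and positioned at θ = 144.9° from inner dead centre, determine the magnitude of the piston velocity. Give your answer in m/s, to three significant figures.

2.38

ω = 130.3 rad/s
For an in-line slider-crank, x = r cosθ + √(L² − r² sin²θ), so v = −rω sinθ·[1 + r cosθ/√(L² − r² sin²θ)].
With r = 0.0414 m, L = 0.1467 m, θ = 144.9°: √(L² − r² sin²θ) = 0.14476 m.
v = −0.0414·130.3·0.57501·[1 + 0.0414·-0.81815/0.14476] = -2.3768 m/s.
|v| = 2.3768 m/s.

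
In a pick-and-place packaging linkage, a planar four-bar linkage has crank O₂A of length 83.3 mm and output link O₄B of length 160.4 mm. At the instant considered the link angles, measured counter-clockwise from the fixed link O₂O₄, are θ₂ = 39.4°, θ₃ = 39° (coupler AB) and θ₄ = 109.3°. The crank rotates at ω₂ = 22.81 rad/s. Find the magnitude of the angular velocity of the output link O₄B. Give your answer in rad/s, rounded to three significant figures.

0.0878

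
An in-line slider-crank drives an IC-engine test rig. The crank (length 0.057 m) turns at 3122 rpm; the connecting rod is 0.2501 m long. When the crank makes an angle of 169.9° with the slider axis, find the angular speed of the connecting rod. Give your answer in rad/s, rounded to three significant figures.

73.4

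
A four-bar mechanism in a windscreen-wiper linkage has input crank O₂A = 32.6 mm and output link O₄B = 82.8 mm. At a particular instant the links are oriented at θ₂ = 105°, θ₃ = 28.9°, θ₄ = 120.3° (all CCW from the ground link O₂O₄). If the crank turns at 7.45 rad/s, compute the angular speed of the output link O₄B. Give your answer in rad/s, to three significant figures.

ω₂ = 7.45 rad/s
Differentiating the loop-closure r₂e^{iθ₂}+r₃e^{iθ₃}=r₁+r₄e^{iθ₄} gives r₂ω₂e^{iθ₂}+r₃ω₃e^{iθ₃}=r₄ω₄e^{iθ₄}.
Eliminating the other unknown: ω₄ = r₂ω₂ sin(θ₂−θ₃) / [r₄ sin(θ₄−θ₃)].
Numerator sine = +0.97072; denominator sine = +0.99970.
Result = 0.0326·7.45·(+0.97072) / (0.0828·(+0.99970)) = +2.8482 rad/s; magnitude 2.8482 rad/s.

2.85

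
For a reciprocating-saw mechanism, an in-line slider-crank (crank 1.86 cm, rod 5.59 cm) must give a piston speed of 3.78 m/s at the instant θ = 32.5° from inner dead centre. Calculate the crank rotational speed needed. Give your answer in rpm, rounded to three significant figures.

2810

For an in-line slider-crank, |v_piston| = rω|sinθ|·[1 + r cosθ/√(L² − r² sin²θ)].
With r = 0.0186 m, L = 0.0559 m, θ = 32.5°: the bracketed kinematic factor |dx/dθ| = 0.012844 m.
ω = v/|dx/dθ| = 3.78/0.012844 = 294.3 rad/s.
N = 60ω/(2π) = 2810.3 rpm.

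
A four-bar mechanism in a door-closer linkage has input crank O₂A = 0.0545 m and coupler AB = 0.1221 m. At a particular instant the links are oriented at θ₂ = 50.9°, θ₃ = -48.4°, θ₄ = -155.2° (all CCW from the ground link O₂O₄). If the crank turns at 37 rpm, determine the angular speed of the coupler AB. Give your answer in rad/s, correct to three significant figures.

ω₂ = 3.875 rad/s (from 37 rpm).
Differentiating the loop-closure r₂e^{iθ₂}+r₃e^{iθ₃}=r₁+r₄e^{iθ₄} gives r₂ω₂e^{iθ₂}+r₃ω₃e^{iθ₃}=r₄ω₄e^{iθ₄}.
Eliminating the other unknown: ω₃ = r₂ω₂ sin(θ₄−θ₂) / [r₃ sin(θ₃−θ₄)].
Numerator sine = +0.43994; denominator sine = +0.95732.
Result = 0.0545·3.875·(+0.43994) / (0.1221·(+0.95732)) = +0.79478 rad/s; magnitude 0.79478 rad/s.

0.795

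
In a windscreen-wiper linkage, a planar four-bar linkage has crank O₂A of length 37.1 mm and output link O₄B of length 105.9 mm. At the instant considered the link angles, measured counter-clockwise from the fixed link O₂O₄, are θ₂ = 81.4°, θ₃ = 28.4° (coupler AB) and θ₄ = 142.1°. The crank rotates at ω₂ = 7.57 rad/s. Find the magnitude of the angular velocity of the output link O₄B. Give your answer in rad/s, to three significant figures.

2.31

ω₂ = 7.57 rad/s
Differentiating the loop-closure r₂e^{iθ₂}+r₃e^{iθ₃}=r₁+r₄e^{iθ₄} gives r₂ω₂e^{iθ₂}+r₃ω₃e^{iθ₃}=r₄ω₄e^{iθ₄}.
Eliminating the other unknown: ω₄ = r₂ω₂ sin(θ₂−θ₃) / [r₄ sin(θ₄−θ₃)].
Numerator sine = +0.79864; denominator sine = +0.91566.
Result = 0.0371·7.57·(+0.79864) / (0.1059·(+0.91566)) = +2.3131 rad/s; magnitude 2.3131 rad/s.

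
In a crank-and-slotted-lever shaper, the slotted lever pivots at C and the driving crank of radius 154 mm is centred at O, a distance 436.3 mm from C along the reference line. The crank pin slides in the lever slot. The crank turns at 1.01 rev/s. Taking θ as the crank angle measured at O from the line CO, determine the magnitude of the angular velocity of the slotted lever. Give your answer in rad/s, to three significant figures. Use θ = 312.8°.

1.44

ω = 6.346 rad/s (from 1.01 rev/s).
Crank pin A relative to C: A = (d + r cosθ, r sinθ); lever angle φ = atan2(r sinθ, d + r cosθ).
Differentiating tanφ: φ̇ = rω(d cosθ + r)/(d² + r² + 2dr cosθ).
d² + r² + 2dr cosθ = |CA|² = 0.305377 m²;  d cosθ + r = +0.45044 m.
|ω_lever| = |0.154·6.346·+0.45044| / 0.305377 = 1.4415 rad/s.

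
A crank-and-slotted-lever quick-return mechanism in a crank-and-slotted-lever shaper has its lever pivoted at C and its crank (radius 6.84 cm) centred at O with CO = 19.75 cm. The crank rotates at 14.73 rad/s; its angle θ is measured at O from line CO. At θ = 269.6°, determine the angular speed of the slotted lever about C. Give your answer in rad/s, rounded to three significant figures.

1.55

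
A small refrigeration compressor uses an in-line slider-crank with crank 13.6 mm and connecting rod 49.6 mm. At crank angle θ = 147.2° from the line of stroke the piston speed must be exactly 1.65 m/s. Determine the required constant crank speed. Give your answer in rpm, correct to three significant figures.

For an in-line slider-crank, |v_piston| = rω|sinθ|·[1 + r cosθ/√(L² − r² sin²θ)].
With r = 0.0136 m, L = 0.0496 m, θ = 147.2°: the bracketed kinematic factor |dx/dθ| = 0.0056502 m.
ω = v/|dx/dθ| = 1.65/0.0056502 = 292.03 rad/s.
N = 60ω/(2π) = 2788.6 rpm.

2790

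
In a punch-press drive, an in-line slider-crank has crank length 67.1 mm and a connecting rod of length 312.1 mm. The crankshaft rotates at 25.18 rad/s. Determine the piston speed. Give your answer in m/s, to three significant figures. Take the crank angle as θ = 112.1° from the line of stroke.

1.44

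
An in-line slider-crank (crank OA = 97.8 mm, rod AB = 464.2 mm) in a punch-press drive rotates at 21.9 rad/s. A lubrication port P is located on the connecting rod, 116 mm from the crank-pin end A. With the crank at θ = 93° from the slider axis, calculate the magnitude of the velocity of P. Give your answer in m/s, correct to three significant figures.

2.13

ω = 21.9 rad/s.  Crank-pin speed |V_A| = rω = 2.1418 m/s, perpendicular to OA.
Rod angle: sinφ = −(r/L) sinθ ⇒ φ = -12.146°; ω_rod = −rω cosθ/√(L²−r²sin²θ) = +0.24701 rad/s.
V_P = V_A + ω_rod × AP, with AP = 0.116 m along the rod.
Components: V_Px = −rω sinθ − a·ω_rod·sinφ = -2.1329 m/s;  V_Py = rω cosθ + a·ω_rod·cosφ = -0.084083 m/s.
|V_P| = √(V_Px² + V_Py²) = 2.1345 m/s.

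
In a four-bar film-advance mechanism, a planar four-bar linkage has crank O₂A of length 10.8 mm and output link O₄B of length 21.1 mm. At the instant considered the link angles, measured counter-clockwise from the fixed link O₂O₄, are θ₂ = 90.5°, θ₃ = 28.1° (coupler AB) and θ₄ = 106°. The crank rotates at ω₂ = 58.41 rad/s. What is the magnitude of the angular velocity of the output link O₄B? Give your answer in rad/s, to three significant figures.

ω₂ = 58.41 rad/s
Differentiating the loop-closure r₂e^{iθ₂}+r₃e^{iθ₃}=r₁+r₄e^{iθ₄} gives r₂ω₂e^{iθ₂}+r₃ω₃e^{iθ₃}=r₄ω₄e^{iθ₄}.
Eliminating the other unknown: ω₄ = r₂ω₂ sin(θ₂−θ₃) / [r₄ sin(θ₄−θ₃)].
Numerator sine = +0.88620; denominator sine = +0.97778.
Result = 0.0108·58.41·(+0.88620) / (0.0211·(+0.97778)) = +27.097 rad/s; magnitude 27.097 rad/s.

27.1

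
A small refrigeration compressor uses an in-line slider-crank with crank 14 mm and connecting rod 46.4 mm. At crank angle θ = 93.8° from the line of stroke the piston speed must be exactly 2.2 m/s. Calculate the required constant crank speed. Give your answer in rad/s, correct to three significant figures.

161

For an in-line slider-crank, |v_piston| = rω|sinθ|·[1 + r cosθ/√(L² − r² sin²θ)].
With r = 0.014 m, L = 0.0464 m, θ = 93.8°: the bracketed kinematic factor |dx/dθ| = 0.013676 m.
ω = v/|dx/dθ| = 2.2/0.013676 = 160.86 rad/s.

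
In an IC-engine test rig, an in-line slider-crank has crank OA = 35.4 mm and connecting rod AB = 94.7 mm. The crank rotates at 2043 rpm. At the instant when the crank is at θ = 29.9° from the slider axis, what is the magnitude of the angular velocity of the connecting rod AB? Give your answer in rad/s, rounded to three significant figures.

ω = 213.9 rad/s (converted from 2043 rpm).
The rod makes angle φ with the slider axis where L sinφ = r sinθ; differentiating, L cosφ·φ̇ = r ω cosθ.
L cosφ = √(L² − r² sin²θ) = 0.093041 m.
|ω_rod| = r ω |cosθ| / √(L² − r² sin²θ) = 0.0354·213.9·0.86690/0.093041 = 70.565 rad/s.

70.6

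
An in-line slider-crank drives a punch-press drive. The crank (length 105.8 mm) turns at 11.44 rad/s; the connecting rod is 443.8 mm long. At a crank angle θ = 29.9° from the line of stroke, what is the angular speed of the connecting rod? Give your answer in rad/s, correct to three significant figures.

2.38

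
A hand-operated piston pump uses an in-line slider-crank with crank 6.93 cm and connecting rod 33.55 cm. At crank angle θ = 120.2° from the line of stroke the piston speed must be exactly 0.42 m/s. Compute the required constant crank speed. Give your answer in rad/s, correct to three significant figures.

For an in-line slider-crank, |v_piston| = rω|sinθ|·[1 + r cosθ/√(L² − r² sin²θ)].
With r = 0.0693 m, L = 0.3355 m, θ = 120.2°: the bracketed kinematic factor |dx/dθ| = 0.053569 m.
ω = v/|dx/dθ| = 0.42/0.053569 = 7.8403 rad/s.

7.84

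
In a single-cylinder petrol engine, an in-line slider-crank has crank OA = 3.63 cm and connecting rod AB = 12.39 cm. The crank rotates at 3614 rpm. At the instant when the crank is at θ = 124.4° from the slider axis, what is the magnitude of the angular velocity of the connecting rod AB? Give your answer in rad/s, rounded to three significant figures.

64.6

ω = 378.5 rad/s (converted from 3614 rpm).
The rod makes angle φ with the slider axis where L sinφ = r sinθ; differentiating, L cosφ·φ̇ = r ω cosθ.
L cosφ = √(L² − r² sin²θ) = 0.12023 m.
|ω_rod| = r ω |cosθ| / √(L² − r² sin²θ) = 0.0363·378.5·0.56497/0.12023 = 64.558 rad/s.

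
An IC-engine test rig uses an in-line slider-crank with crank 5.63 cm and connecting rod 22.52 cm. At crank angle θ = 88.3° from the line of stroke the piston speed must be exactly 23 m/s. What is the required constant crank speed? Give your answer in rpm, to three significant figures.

For an in-line slider-crank, |v_piston| = rω|sinθ|·[1 + r cosθ/√(L² − r² sin²θ)].
With r = 0.0563 m, L = 0.2252 m, θ = 88.3°: the bracketed kinematic factor |dx/dθ| = 0.056706 m.
ω = v/|dx/dθ| = 23/0.056706 = 405.6 rad/s.
N = 60ω/(2π) = 3873.2 rpm.

3870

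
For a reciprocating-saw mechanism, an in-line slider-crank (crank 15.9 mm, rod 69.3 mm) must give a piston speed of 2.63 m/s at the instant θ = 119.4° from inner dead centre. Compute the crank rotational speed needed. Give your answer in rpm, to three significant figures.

For an in-line slider-crank, |v_piston| = rω|sinθ|·[1 + r cosθ/√(L² − r² sin²θ)].
With r = 0.0159 m, L = 0.0693 m, θ = 119.4°: the bracketed kinematic factor |dx/dθ| = 0.01226 m.
ω = v/|dx/dθ| = 2.63/0.01226 = 214.52 rad/s.
N = 60ω/(2π) = 2048.5 rpm.

2050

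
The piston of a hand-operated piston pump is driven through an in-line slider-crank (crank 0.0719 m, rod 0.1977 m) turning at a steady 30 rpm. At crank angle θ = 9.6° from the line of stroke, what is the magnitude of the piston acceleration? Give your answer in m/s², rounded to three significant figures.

ω = 2π·30/60 = 3.142 rad/s
x(θ) = r cosθ + √(L² − r² sin²θ); with ω constant, a = ω²·d²x/dθ².
d²x/dθ² = −r cosθ − r²(cos2θ)/√u − r⁴ sin²2θ/(4u^{3/2}),  u = L² − r² sin²θ = 0.0389415 m².
Substituting r = 0.0719 m, L = 0.1977 m, θ = 9.6°: d²x/dθ² = -0.095727 m.
a = ω²·d²x/dθ² = (3.142)²·(-0.095727) = -0.94479 m/s²;  |a| = 0.94479 m/s².

0.945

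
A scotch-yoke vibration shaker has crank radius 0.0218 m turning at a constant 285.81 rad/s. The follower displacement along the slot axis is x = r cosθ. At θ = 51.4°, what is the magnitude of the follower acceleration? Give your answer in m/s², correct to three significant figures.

1110

ω = 285.8 rad/s
x = r cosθ ⇒ ẍ = −rω² cosθ (ω constant).
|a| = rω²|cosθ| = 0.0218·(285.8)²·|cos 51.4°| = 1111 m/s².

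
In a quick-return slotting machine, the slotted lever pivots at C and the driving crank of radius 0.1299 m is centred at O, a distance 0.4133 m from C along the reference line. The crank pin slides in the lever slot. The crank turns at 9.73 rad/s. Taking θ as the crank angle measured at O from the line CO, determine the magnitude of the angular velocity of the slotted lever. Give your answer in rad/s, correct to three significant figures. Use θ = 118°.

ω = 9.73 rad/s
Crank pin A relative to C: A = (d + r cosθ, r sinθ); lever angle φ = atan2(r sinθ, d + r cosθ).
Differentiating tanφ: φ̇ = rω(d cosθ + r)/(d² + r² + 2dr cosθ).
d² + r² + 2dr cosθ = |CA|² = 0.137281 m²;  d cosθ + r = -0.064133 m.
|ω_lever| = |0.1299·9.73·-0.064133| / 0.137281 = 0.59046 rad/s.

0.590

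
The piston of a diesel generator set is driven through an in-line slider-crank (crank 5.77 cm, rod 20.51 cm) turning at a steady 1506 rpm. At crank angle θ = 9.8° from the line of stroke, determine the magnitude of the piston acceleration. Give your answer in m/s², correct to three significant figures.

1800

ω = 2π·1506/60 = 157.7 rad/s
x(θ) = r cosθ + √(L² − r² sin²θ); with ω constant, a = ω²·d²x/dθ².
d²x/dθ² = −r cosθ − r²(cos2θ)/√u − r⁴ sin²2θ/(4u^{3/2}),  u = L² − r² sin²θ = 0.0419696 m².
Substituting r = 0.0577 m, L = 0.2051 m, θ = 9.8°: d²x/dθ² = -0.072204 m.
a = ω²·d²x/dθ² = (157.7)²·(-0.072204) = -1795.8 m/s²;  |a| = 1795.8 m/s².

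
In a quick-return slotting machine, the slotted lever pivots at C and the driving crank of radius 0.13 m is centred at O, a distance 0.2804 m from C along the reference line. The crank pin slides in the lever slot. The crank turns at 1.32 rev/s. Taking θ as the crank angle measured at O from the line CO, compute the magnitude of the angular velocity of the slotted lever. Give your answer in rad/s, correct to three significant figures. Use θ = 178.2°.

7.15

ω = 8.294 rad/s (from 1.32 rev/s).
Crank pin A relative to C: A = (d + r cosθ, r sinθ); lever angle φ = atan2(r sinθ, d + r cosθ).
Differentiating tanφ: φ̇ = rω(d cosθ + r)/(d² + r² + 2dr cosθ).
d² + r² + 2dr cosθ = |CA|² = 0.0226561 m²;  d cosθ + r = -0.15026 m.
|ω_lever| = |0.13·8.294·-0.15026| / 0.0226561 = 7.1509 rad/s.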